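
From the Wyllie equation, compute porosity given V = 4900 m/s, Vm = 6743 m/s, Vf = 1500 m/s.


1/V - 1/Vm = 1/4900 - 1/6743 = 5.578e-05
1/Vf - 1/Vm = 1/1500 - 1/6743 = 0.00051836
phi = 5.578e-05 / 0.00051836 = 0.1076

0.1076


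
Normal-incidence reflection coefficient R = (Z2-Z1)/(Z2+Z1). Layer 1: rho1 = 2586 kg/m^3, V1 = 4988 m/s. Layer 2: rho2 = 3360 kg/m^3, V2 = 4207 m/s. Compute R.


Z1 = 2586 * 4988 = 12898968
Z2 = 3360 * 4207 = 14135520
R = (14135520 - 12898968) / (14135520 + 12898968) = 1236552 / 27034488 = 0.0457

0.0457


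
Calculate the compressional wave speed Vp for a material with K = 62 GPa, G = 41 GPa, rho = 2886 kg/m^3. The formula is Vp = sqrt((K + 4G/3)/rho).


First compute the effective modulus:
K + 4G/3 = 62e9 + 4*41e9/3 = 116666666666.67 Pa
Then divide by density:
116666666666.67 / 2886 = 40425040.425 Pa/(kg/m^3)
Take the square root:
Vp = sqrt(40425040.425) = 6358.07 m/s

6358.07


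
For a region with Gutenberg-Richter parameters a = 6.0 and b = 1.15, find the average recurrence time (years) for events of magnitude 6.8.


log10(N) = 6.0 - 1.15*6.8 = -1.82
N = 10^-1.82 = 0.015136
T = 1/N = 1/0.015136 = 66.0693 years

66.0693


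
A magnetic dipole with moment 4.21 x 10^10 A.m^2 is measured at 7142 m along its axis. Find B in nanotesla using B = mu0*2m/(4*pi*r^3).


m = 4.21 x 10^10 = 42100000000 A.m^2
2m = 84200000000 A.m^2
r^3 = 7142^3 = 364300307288
B = (4pi*10^-7) * 84200000000 / (4*pi * 364300307288) * 1e9
= 105808.840573 / 4577932676305.94 * 1e9
= 23.1128 nT

23.1128


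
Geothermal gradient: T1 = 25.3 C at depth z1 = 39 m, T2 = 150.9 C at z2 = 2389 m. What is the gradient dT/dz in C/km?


dT = 150.9 - 25.3 = 125.6 C
dz = 2389 - 39 = 2350 m
gradient = dT/dz * 1000 = 125.6/2350 * 1000 = 53.4468 C/km

53.4468


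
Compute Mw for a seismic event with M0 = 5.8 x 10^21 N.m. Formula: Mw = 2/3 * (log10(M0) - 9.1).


log10(M0) = log10(5.8 x 10^21) = 21.7634
Mw = 2/3 * (21.7634 - 9.1)
= 2/3 * 12.6634
= 8.44

8.44


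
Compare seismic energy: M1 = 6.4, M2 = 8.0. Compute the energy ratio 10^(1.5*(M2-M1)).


M2 - M1 = 8.0 - 6.4 = 1.6
1.5 * 1.6 = 2.4
ratio = 10^2.4 = 251.19

251.19


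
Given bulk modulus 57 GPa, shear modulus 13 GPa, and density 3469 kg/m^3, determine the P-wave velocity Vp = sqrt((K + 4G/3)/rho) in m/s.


First compute the effective modulus:
K + 4G/3 = 57e9 + 4*13e9/3 = 74333333333.33 Pa
Then divide by density:
74333333333.33 / 3469 = 21427885.0774 Pa/(kg/m^3)
Take the square root:
Vp = sqrt(21427885.0774) = 4629.03 m/s

4629.03


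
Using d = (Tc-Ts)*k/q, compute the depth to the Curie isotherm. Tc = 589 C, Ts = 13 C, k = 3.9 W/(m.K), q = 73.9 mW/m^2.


T_Curie - T_surf = 589 - 13 = 576 C
Convert q to W/m^2: 73.9 mW/m^2 = 0.0739 W/m^2
d = 576 * 3.9 / 0.0739 = 30397.83 m

30397.83


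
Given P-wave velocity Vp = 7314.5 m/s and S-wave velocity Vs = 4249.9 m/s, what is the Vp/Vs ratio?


Vp/Vs = 7314.5 / 4249.9
= 1.7211

1.7211


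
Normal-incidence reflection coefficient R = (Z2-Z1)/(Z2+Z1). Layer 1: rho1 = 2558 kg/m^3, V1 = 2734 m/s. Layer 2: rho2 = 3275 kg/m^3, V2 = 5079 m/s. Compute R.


Z1 = 2558 * 2734 = 6993572
Z2 = 3275 * 5079 = 16633725
R = (16633725 - 6993572) / (16633725 + 6993572) = 9640153 / 23627297 = 0.408

0.408


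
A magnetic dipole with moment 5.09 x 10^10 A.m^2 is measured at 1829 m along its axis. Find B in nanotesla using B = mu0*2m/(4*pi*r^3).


m = 5.09 x 10^10 = 50900000000 A.m^2
2m = 101800000000 A.m^2
r^3 = 1829^3 = 6118445789
B = (4pi*10^-7) * 101800000000 / (4*pi * 6118445789) * 1e9
= 127925.652854 / 76886657368.44 * 1e9
= 1663.8212 nT

1663.8212


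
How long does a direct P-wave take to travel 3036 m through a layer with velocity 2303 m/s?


t = x / V
= 3036 / 2303
= 1.3183 s

1.3183


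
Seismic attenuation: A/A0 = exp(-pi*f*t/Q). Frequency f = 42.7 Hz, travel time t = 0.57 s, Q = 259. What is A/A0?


pi*f*t/Q = pi*42.7*0.57/259 = 0.295225
A/A0 = exp(-0.295225) = 0.744364

0.744364


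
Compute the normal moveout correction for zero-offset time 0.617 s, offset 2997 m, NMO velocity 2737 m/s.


x/Vnmo = 2997/2737 = 1.094995
(x/Vnmo)^2 = 1.199013
t0^2 = 0.380689
sqrt(0.380689 + 1.199013) = 1.256862
dt = 1.256862 - 0.617 = 0.639862

0.639862


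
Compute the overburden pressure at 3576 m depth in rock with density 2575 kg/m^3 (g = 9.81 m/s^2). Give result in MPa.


P = rho * g * z / 1e6
= 2575 * 9.81 * 3576 / 1e6
= 90332442.0 / 1e6
= 90.3324 MPa

90.3324


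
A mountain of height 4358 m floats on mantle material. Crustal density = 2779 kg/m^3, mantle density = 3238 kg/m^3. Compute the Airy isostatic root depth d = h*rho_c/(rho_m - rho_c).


rho_m - rho_c = 3238 - 2779 = 459
d = 4358 * 2779 / 459
= 12110882 / 459
= 26385.36 m

26385.36


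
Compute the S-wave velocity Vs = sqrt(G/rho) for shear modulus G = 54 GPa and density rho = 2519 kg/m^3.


Convert G to Pa: G = 54e9 Pa
Compute G/rho = 54e9 / 2519 = 21437078.2056
Vs = sqrt(21437078.2056) = 4630.02 m/s

4630.02


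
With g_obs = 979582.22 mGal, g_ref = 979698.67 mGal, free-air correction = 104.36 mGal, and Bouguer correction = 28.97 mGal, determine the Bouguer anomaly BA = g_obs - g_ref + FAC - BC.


BA = g_obs - g_ref + FAC - BC
= 979582.22 - 979698.67 + 104.36 - 28.97
= -41.06 mGal

-41.06


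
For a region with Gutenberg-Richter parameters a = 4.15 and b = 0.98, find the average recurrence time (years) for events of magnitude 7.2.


log10(N) = 4.15 - 0.98*7.2 = -2.906
N = 10^-2.906 = 0.001242
T = 1/N = 1/0.001242 = 805.3784 years

805.3784


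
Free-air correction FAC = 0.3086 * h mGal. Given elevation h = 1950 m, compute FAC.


FAC = 0.3086 * h
= 0.3086 * 1950
= 601.77 mGal

601.77


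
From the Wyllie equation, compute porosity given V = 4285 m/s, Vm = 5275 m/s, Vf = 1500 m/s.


1/V - 1/Vm = 1/4285 - 1/5275 = 4.38e-05
1/Vf - 1/Vm = 1/1500 - 1/5275 = 0.00047709
phi = 4.38e-05 / 0.00047709 = 0.0918

0.0918


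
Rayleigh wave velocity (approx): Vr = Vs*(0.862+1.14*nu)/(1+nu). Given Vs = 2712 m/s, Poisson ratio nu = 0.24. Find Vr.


Numerator factor = 0.862 + 1.14*0.24 = 1.1356
Denominator = 1 + 0.24 = 1.24
Vr = 2712 * 1.1356 / 1.24 = 2483.67 m/s

2483.67


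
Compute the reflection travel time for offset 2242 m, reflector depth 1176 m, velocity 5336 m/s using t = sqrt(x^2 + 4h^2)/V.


x^2 + 4h^2 = 2242^2 + 4*1176^2 = 5026564 + 5531904 = 10558468
sqrt(10558468) = 3249.3796
t = 3249.3796 / 5336 = 0.609 s

0.609


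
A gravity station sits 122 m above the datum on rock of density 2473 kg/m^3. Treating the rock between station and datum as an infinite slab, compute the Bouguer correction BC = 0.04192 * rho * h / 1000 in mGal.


BC = 0.04192 * rho * h / 1000
= 0.04192 * 2473 * 122 / 1000
= 12.6475 mGal

12.6475


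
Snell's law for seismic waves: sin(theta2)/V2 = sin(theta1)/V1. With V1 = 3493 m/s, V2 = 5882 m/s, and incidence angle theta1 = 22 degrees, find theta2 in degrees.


sin(theta1) = sin(22 deg) = 0.374607
sin(theta2) = V2/V1 * sin(theta1) = 5882/3493 * 0.374607 = 0.630815
theta2 = arcsin(0.630815) = 39.1103 degrees

39.1103


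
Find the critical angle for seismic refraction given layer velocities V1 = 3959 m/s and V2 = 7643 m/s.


V1/V2 = 3959/7643 = 0.51799
theta_c = arcsin(0.51799) = 31.1975 degrees

31.1975


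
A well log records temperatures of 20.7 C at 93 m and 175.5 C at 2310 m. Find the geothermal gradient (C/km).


dT = 175.5 - 20.7 = 154.8 C
dz = 2310 - 93 = 2217 m
gradient = dT/dz * 1000 = 154.8/2217 * 1000 = 69.8241 C/km

69.8241


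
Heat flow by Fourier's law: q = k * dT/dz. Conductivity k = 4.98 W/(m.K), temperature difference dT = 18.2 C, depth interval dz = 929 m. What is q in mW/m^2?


q = k * dT / dz * 1000
= 4.98 * 18.2 / 929 * 1000
= 0.097563 * 1000
= 97.563 mW/m^2

97.563


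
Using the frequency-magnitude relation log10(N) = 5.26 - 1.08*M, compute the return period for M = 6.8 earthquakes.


log10(N) = 5.26 - 1.08*6.8 = -2.084
N = 10^-2.084 = 0.008241
T = 1/N = 1/0.008241 = 121.3389 years

121.3389


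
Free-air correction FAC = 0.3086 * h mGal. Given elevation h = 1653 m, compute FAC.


FAC = 0.3086 * h
= 0.3086 * 1653
= 510.1158 mGal

510.1158


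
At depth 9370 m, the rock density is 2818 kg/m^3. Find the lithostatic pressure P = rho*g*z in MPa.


P = rho * g * z / 1e6
= 2818 * 9.81 * 9370 / 1e6
= 259029714.6 / 1e6
= 259.0297 MPa

259.0297


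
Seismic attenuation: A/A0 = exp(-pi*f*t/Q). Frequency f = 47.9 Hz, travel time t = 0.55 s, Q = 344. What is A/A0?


pi*f*t/Q = pi*47.9*0.55/344 = 0.240597
A/A0 = exp(-0.240597) = 0.786159

0.786159


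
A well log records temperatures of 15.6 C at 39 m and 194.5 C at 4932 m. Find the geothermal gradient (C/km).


dT = 194.5 - 15.6 = 178.9 C
dz = 4932 - 39 = 4893 m
gradient = dT/dz * 1000 = 178.9/4893 * 1000 = 36.5624 C/km

36.5624


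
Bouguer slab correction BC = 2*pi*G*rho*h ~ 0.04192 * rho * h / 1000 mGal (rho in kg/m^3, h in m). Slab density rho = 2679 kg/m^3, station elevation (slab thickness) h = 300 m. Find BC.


BC = 0.04192 * rho * h / 1000
= 0.04192 * 2679 * 300 / 1000
= 33.6911 mGal

33.6911


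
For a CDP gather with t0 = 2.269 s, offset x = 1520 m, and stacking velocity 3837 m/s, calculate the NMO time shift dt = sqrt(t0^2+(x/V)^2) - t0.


x/Vnmo = 1520/3837 = 0.396143
(x/Vnmo)^2 = 0.156929
t0^2 = 5.148361
sqrt(5.148361 + 0.156929) = 2.303322
dt = 2.303322 - 2.269 = 0.034322

0.034322


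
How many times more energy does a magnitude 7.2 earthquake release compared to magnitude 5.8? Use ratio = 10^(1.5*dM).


M2 - M1 = 7.2 - 5.8 = 1.4
1.5 * 1.4 = 2.1
ratio = 10^2.1 = 125.89

125.89


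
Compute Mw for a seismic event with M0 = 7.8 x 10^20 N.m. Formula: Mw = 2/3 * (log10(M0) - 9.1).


log10(M0) = log10(7.8 x 10^20) = 20.8921
Mw = 2/3 * (20.8921 - 9.1)
= 2/3 * 11.7921
= 7.86

7.86


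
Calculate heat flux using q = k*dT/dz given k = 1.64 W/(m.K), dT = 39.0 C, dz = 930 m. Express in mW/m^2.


q = k * dT / dz * 1000
= 1.64 * 39.0 / 930 * 1000
= 0.068774 * 1000
= 68.7742 mW/m^2

68.7742


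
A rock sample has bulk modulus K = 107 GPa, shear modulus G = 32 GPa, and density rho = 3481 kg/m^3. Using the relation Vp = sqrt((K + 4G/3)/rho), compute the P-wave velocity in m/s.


First compute the effective modulus:
K + 4G/3 = 107e9 + 4*32e9/3 = 149666666666.67 Pa
Then divide by density:
149666666666.67 / 3481 = 42995307.8617 Pa/(kg/m^3)
Take the square root:
Vp = sqrt(42995307.8617) = 6557.08 m/s

6557.08


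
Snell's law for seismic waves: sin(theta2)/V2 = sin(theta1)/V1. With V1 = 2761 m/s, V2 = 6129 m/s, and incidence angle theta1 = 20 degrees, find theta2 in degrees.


sin(theta1) = sin(20 deg) = 0.34202
sin(theta2) = V2/V1 * sin(theta1) = 6129/2761 * 0.34202 = 0.759233
theta2 = arcsin(0.759233) = 49.3966 degrees

49.3966


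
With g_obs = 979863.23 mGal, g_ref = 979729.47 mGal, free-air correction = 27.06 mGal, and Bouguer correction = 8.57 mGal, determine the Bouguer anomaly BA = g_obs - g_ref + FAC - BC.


BA = g_obs - g_ref + FAC - BC
= 979863.23 - 979729.47 + 27.06 - 8.57
= 152.25 mGal

152.25


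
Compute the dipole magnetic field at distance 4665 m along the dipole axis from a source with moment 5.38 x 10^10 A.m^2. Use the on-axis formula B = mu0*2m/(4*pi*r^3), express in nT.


m = 5.38 x 10^10 = 53800000000 A.m^2
2m = 107600000000 A.m^2
r^3 = 4665^3 = 101520779625
B = (4pi*10^-7) * 107600000000 / (4*pi * 101520779625) * 1e9
= 135214.147811 / 1275747741826.43 * 1e9
= 105.9882 nT

105.9882


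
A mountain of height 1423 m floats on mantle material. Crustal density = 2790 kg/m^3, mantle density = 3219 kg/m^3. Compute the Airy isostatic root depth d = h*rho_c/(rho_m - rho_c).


rho_m - rho_c = 3219 - 2790 = 429
d = 1423 * 2790 / 429
= 3970170 / 429
= 9254.48 m

9254.48


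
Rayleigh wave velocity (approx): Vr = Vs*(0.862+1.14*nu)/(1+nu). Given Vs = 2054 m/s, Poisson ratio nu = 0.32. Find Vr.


Numerator factor = 0.862 + 1.14*0.32 = 1.2268
Denominator = 1 + 0.32 = 1.32
Vr = 2054 * 1.2268 / 1.32 = 1908.98 m/s

1908.98


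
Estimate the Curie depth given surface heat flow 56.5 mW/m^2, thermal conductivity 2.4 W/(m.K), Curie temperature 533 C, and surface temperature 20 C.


T_Curie - T_surf = 533 - 20 = 513 C
Convert q to W/m^2: 56.5 mW/m^2 = 0.0565 W/m^2
d = 513 * 2.4 / 0.0565 = 21791.15 m

21791.15


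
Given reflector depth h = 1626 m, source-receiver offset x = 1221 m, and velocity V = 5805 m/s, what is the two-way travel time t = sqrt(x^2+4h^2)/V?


x^2 + 4h^2 = 1221^2 + 4*1626^2 = 1490841 + 10575504 = 12066345
sqrt(12066345) = 3473.6645
t = 3473.6645 / 5805 = 0.5984 s

0.5984


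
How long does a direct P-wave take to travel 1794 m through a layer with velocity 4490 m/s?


t = x / V
= 1794 / 4490
= 0.3996 s

0.3996


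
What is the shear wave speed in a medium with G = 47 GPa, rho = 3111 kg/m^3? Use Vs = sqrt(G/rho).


Convert G to Pa: G = 47e9 Pa
Compute G/rho = 47e9 / 3111 = 15107682.4172
Vs = sqrt(15107682.4172) = 3886.86 m/s

3886.86


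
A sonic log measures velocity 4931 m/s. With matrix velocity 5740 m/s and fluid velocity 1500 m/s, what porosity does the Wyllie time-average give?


1/V - 1/Vm = 1/4931 - 1/5740 = 2.858e-05
1/Vf - 1/Vm = 1/1500 - 1/5740 = 0.00049245
phi = 2.858e-05 / 0.00049245 = 0.058

0.058


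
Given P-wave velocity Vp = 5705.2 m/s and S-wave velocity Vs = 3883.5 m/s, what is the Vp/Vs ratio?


Vp/Vs = 5705.2 / 3883.5
= 1.4691

1.4691


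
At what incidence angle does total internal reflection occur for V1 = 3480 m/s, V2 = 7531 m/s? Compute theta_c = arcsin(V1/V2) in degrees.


V1/V2 = 3480/7531 = 0.46209
theta_c = arcsin(0.46209) = 27.5221 degrees

27.5221


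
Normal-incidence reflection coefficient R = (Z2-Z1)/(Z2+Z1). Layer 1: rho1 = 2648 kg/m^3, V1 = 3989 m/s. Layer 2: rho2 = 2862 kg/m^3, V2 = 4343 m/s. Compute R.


Z1 = 2648 * 3989 = 10562872
Z2 = 2862 * 4343 = 12429666
R = (12429666 - 10562872) / (12429666 + 10562872) = 1866794 / 22992538 = 0.0812

0.0812


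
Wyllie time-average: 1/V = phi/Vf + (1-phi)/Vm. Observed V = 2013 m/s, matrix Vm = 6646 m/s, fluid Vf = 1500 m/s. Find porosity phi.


1/V - 1/Vm = 1/2013 - 1/6646 = 0.0003463
1/Vf - 1/Vm = 1/1500 - 1/6646 = 0.0005162
phi = 0.0003463 / 0.0005162 = 0.6709

0.6709


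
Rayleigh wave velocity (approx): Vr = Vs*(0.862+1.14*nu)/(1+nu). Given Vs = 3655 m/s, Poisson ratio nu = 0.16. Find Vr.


Numerator factor = 0.862 + 1.14*0.16 = 1.0444
Denominator = 1 + 0.16 = 1.16
Vr = 3655 * 1.0444 / 1.16 = 3290.76 m/s

3290.76


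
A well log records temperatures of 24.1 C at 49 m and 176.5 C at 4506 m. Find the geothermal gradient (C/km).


dT = 176.5 - 24.1 = 152.4 C
dz = 4506 - 49 = 4457 m
gradient = dT/dz * 1000 = 152.4/4457 * 1000 = 34.1934 C/km

34.1934


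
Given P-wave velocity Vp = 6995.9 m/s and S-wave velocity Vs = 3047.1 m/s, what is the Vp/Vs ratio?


Vp/Vs = 6995.9 / 3047.1
= 2.2959

2.2959


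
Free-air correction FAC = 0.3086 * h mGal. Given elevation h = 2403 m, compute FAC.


FAC = 0.3086 * h
= 0.3086 * 2403
= 741.5658 mGal

741.5658


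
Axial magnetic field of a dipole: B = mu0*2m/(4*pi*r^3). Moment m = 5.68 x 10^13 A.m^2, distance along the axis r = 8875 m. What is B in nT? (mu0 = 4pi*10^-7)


m = 5.68 x 10^13 = 56800000000000 A.m^2
2m = 113600000000000 A.m^2
r^3 = 8875^3 = 699044921875
B = (4pi*10^-7) * 113600000000000 / (4*pi * 699044921875) * 1e9
= 142753970.17912 / 8784457564367.0 * 1e9
= 16250.7439 nT

16250.7439


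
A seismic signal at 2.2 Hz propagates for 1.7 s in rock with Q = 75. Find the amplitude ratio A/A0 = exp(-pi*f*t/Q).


pi*f*t/Q = pi*2.2*1.7/75 = 0.156661
A/A0 = exp(-0.156661) = 0.854994

0.854994


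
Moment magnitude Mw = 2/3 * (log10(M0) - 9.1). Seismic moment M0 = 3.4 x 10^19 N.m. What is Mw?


log10(M0) = log10(3.4 x 10^19) = 19.5315
Mw = 2/3 * (19.5315 - 9.1)
= 2/3 * 10.4315
= 6.95

6.95


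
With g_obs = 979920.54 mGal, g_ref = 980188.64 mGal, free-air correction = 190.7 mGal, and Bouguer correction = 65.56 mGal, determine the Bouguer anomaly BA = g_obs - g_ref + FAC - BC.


BA = g_obs - g_ref + FAC - BC
= 979920.54 - 980188.64 + 190.7 - 65.56
= -142.96 mGal

-142.96


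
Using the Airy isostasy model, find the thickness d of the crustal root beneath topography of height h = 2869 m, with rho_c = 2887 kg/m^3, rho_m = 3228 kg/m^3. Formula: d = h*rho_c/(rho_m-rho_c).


rho_m - rho_c = 3228 - 2887 = 341
d = 2869 * 2887 / 341
= 8282803 / 341
= 24289.74 m

24289.74


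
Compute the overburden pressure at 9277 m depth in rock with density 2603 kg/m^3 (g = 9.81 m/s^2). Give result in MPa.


P = rho * g * z / 1e6
= 2603 * 9.81 * 9277 / 1e6
= 236892184.11 / 1e6
= 236.8922 MPa

236.8922


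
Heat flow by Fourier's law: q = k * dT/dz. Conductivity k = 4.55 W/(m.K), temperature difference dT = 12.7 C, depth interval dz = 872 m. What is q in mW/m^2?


q = k * dT / dz * 1000
= 4.55 * 12.7 / 872 * 1000
= 0.066267 * 1000
= 66.2672 mW/m^2

66.2672


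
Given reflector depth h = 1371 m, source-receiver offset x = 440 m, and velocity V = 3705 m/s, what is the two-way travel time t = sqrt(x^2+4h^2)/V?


x^2 + 4h^2 = 440^2 + 4*1371^2 = 193600 + 7518564 = 7712164
sqrt(7712164) = 2777.0783
t = 2777.0783 / 3705 = 0.7495 s

0.7495


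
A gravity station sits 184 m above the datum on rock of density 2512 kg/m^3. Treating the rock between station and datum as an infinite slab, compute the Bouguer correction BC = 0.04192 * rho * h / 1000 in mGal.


BC = 0.04192 * rho * h / 1000
= 0.04192 * 2512 * 184 / 1000
= 19.3758 mGal

19.3758


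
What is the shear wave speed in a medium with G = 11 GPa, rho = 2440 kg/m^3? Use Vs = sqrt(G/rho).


Convert G to Pa: G = 11e9 Pa
Compute G/rho = 11e9 / 2440 = 4508196.7213
Vs = sqrt(4508196.7213) = 2123.25 m/s

2123.25


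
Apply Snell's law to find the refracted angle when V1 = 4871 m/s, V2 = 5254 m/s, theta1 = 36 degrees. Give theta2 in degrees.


sin(theta1) = sin(36 deg) = 0.587785
sin(theta2) = V2/V1 * sin(theta1) = 5254/4871 * 0.587785 = 0.634002
theta2 = arcsin(0.634002) = 39.346 degrees

39.346


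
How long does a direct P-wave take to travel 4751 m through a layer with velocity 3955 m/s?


t = x / V
= 4751 / 3955
= 1.2013 s

1.2013


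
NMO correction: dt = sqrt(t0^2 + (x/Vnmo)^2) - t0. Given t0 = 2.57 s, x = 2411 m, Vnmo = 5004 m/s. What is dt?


x/Vnmo = 2411/5004 = 0.481815
(x/Vnmo)^2 = 0.232145
t0^2 = 6.6049
sqrt(6.6049 + 0.232145) = 2.614774
dt = 2.614774 - 2.57 = 0.044774

0.044774


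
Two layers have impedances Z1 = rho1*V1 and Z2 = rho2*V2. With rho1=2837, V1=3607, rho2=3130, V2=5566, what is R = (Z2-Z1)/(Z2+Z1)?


Z1 = 2837 * 3607 = 10233059
Z2 = 3130 * 5566 = 17421580
R = (17421580 - 10233059) / (17421580 + 10233059) = 7188521 / 27654639 = 0.2599

0.2599


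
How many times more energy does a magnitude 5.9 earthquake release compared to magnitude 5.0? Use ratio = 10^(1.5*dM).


M2 - M1 = 5.9 - 5.0 = 0.9
1.5 * 0.9 = 1.35
ratio = 10^1.35 = 22.39

22.39


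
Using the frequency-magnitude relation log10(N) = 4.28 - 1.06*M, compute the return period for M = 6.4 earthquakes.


log10(N) = 4.28 - 1.06*6.4 = -2.504
N = 10^-2.504 = 0.003133
T = 1/N = 1/0.003133 = 319.1538 years

319.1538


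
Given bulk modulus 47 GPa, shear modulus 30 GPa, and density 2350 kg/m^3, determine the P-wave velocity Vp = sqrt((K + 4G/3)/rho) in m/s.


First compute the effective modulus:
K + 4G/3 = 47e9 + 4*30e9/3 = 87000000000.0 Pa
Then divide by density:
87000000000.0 / 2350 = 37021276.5957 Pa/(kg/m^3)
Take the square root:
Vp = sqrt(37021276.5957) = 6084.51 m/s

6084.51


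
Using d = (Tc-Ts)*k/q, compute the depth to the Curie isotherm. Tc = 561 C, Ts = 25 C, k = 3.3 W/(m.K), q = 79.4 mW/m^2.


T_Curie - T_surf = 561 - 25 = 536 C
Convert q to W/m^2: 79.4 mW/m^2 = 0.0794 W/m^2
d = 536 * 3.3 / 0.0794 = 22277.08 m

22277.08


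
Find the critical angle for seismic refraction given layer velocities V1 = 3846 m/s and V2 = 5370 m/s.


V1/V2 = 3846/5370 = 0.716201
theta_c = arcsin(0.716201) = 45.7417 degrees

45.7417


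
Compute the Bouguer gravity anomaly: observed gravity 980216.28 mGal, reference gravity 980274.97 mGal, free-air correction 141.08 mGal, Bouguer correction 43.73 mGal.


BA = g_obs - g_ref + FAC - BC
= 980216.28 - 980274.97 + 141.08 - 43.73
= 38.66 mGal

38.66


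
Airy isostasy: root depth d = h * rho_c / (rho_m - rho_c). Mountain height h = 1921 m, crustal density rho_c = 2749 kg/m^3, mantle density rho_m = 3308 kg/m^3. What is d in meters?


rho_m - rho_c = 3308 - 2749 = 559
d = 1921 * 2749 / 559
= 5280829 / 559
= 9446.92 m

9446.92


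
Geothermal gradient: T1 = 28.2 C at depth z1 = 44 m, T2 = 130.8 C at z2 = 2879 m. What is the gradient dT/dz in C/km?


dT = 130.8 - 28.2 = 102.6 C
dz = 2879 - 44 = 2835 m
gradient = dT/dz * 1000 = 102.6/2835 * 1000 = 36.1905 C/km

36.1905


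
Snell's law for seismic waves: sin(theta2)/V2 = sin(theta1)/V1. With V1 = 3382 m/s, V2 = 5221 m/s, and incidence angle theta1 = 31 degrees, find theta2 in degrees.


sin(theta1) = sin(31 deg) = 0.515038
sin(theta2) = V2/V1 * sin(theta1) = 5221/3382 * 0.515038 = 0.795096
theta2 = arcsin(0.795096) = 52.6643 degrees

52.6643


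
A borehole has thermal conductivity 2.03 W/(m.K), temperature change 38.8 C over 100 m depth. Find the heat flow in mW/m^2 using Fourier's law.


q = k * dT / dz * 1000
= 2.03 * 38.8 / 100 * 1000
= 0.78764 * 1000
= 787.64 mW/m^2

787.64


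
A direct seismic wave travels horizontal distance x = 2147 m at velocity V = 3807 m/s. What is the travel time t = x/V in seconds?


t = x / V
= 2147 / 3807
= 0.564 s

0.564


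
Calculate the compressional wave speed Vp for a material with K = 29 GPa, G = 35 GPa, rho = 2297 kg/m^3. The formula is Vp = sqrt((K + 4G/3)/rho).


First compute the effective modulus:
K + 4G/3 = 29e9 + 4*35e9/3 = 75666666666.67 Pa
Then divide by density:
75666666666.67 / 2297 = 32941517.9219 Pa/(kg/m^3)
Take the square root:
Vp = sqrt(32941517.9219) = 5739.47 m/s

5739.47


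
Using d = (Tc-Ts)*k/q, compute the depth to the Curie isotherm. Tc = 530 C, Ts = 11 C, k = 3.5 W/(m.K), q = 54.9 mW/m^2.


T_Curie - T_surf = 530 - 11 = 519 C
Convert q to W/m^2: 54.9 mW/m^2 = 0.0549 W/m^2
d = 519 * 3.5 / 0.0549 = 33087.43 m

33087.43


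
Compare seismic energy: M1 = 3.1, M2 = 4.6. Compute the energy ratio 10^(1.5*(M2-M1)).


M2 - M1 = 4.6 - 3.1 = 1.5
1.5 * 1.5 = 2.25
ratio = 10^2.25 = 177.83

177.83


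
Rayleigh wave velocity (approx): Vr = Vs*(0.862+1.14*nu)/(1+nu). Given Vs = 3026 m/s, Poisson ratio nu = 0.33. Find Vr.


Numerator factor = 0.862 + 1.14*0.33 = 1.2382
Denominator = 1 + 0.33 = 1.33
Vr = 3026 * 1.2382 / 1.33 = 2817.14 m/s

2817.14


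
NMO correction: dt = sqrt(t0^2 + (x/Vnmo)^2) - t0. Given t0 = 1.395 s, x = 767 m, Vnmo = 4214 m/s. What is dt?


x/Vnmo = 767/4214 = 0.182012
(x/Vnmo)^2 = 0.033128
t0^2 = 1.946025
sqrt(1.946025 + 0.033128) = 1.406824
dt = 1.406824 - 1.395 = 0.011824

0.011824


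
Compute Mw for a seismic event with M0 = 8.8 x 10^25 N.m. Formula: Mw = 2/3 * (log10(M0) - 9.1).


log10(M0) = log10(8.8 x 10^25) = 25.9445
Mw = 2/3 * (25.9445 - 9.1)
= 2/3 * 16.8445
= 11.23

11.23


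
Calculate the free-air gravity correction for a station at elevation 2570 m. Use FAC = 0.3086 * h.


FAC = 0.3086 * h
= 0.3086 * 2570
= 793.102 mGal

793.102


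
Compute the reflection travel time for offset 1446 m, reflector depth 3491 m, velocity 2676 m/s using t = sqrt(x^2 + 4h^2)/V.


x^2 + 4h^2 = 1446^2 + 4*3491^2 = 2090916 + 48748324 = 50839240
sqrt(50839240) = 7130.1641
t = 7130.1641 / 2676 = 2.6645 s

2.6645


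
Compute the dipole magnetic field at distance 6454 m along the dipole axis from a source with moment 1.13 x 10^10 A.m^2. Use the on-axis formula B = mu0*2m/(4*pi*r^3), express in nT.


m = 1.13 x 10^10 = 11300000000 A.m^2
2m = 22600000000 A.m^2
r^3 = 6454^3 = 268835664664
B = (4pi*10^-7) * 22600000000 / (4*pi * 268835664664) * 1e9
= 28399.997588 / 3378288596525.41 * 1e9
= 8.4066 nT

8.4066


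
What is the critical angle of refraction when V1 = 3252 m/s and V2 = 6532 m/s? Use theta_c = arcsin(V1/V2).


V1/V2 = 3252/6532 = 0.497857
theta_c = arcsin(0.497857) = 29.8583 degrees

29.8583


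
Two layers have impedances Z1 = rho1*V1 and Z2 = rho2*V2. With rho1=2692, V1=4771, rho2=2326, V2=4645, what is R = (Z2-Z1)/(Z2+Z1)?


Z1 = 2692 * 4771 = 12843532
Z2 = 2326 * 4645 = 10804270
R = (10804270 - 12843532) / (10804270 + 12843532) = -2039262 / 23647802 = -0.0862

-0.0862


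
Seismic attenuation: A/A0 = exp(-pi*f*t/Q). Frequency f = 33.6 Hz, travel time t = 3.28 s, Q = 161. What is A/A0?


pi*f*t/Q = pi*33.6*3.28/161 = 2.150488
A/A0 = exp(-2.150488) = 0.116427

0.116427


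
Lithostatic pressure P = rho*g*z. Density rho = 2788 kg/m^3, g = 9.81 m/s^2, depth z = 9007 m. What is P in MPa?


P = rho * g * z / 1e6
= 2788 * 9.81 * 9007 / 1e6
= 246343971.96 / 1e6
= 246.344 MPa

246.344


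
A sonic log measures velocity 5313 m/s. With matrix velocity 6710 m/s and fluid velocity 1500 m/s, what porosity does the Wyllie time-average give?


1/V - 1/Vm = 1/5313 - 1/6710 = 3.919e-05
1/Vf - 1/Vm = 1/1500 - 1/6710 = 0.00051764
phi = 3.919e-05 / 0.00051764 = 0.0757

0.0757


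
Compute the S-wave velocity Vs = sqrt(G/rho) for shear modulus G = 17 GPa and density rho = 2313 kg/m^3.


Convert G to Pa: G = 17e9 Pa
Compute G/rho = 17e9 / 2313 = 7349762.2136
Vs = sqrt(7349762.2136) = 2711.04 m/s

2711.04


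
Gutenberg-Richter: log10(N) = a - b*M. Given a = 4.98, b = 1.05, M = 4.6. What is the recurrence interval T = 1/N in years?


log10(N) = 4.98 - 1.05*4.6 = 0.15
N = 10^0.15 = 1.412538
T = 1/N = 1/1.412538 = 0.7079 years

0.7079


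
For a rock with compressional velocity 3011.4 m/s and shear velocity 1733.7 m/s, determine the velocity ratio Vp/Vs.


Vp/Vs = 3011.4 / 1733.7
= 1.737

1.737


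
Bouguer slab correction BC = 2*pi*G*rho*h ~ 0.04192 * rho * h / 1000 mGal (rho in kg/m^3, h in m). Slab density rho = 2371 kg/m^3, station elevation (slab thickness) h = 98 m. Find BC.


BC = 0.04192 * rho * h / 1000
= 0.04192 * 2371 * 98 / 1000
= 9.7404 mGal

9.7404


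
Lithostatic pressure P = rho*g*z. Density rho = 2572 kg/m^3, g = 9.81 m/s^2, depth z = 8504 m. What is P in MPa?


P = rho * g * z / 1e6
= 2572 * 9.81 * 8504 / 1e6
= 214567145.28 / 1e6
= 214.5671 MPa

214.5671


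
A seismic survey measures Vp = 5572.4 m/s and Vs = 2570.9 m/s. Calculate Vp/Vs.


Vp/Vs = 5572.4 / 2570.9
= 2.1675

2.1675


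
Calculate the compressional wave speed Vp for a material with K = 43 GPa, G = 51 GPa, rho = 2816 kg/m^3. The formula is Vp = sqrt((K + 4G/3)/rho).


First compute the effective modulus:
K + 4G/3 = 43e9 + 4*51e9/3 = 111000000000.0 Pa
Then divide by density:
111000000000.0 / 2816 = 39417613.6364 Pa/(kg/m^3)
Take the square root:
Vp = sqrt(39417613.6364) = 6278.34 m/s

6278.34


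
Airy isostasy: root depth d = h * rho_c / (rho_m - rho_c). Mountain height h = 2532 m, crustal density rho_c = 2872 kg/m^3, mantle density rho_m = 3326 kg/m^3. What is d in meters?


rho_m - rho_c = 3326 - 2872 = 454
d = 2532 * 2872 / 454
= 7271904 / 454
= 16017.41 m

16017.41


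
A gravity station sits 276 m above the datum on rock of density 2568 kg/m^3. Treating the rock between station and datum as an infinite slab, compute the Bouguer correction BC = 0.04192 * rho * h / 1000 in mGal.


BC = 0.04192 * rho * h / 1000
= 0.04192 * 2568 * 276 / 1000
= 29.7116 mGal

29.7116


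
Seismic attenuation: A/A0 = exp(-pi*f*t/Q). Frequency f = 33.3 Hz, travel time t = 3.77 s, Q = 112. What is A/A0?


pi*f*t/Q = pi*33.3*3.77/112 = 3.521417
A/A0 = exp(-3.521417) = 0.029558

0.029558


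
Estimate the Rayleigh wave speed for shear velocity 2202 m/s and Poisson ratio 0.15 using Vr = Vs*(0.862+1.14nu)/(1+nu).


Numerator factor = 0.862 + 1.14*0.15 = 1.033
Denominator = 1 + 0.15 = 1.15
Vr = 2202 * 1.033 / 1.15 = 1977.97 m/s

1977.97


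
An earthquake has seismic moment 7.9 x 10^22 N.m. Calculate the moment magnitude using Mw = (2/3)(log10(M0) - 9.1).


log10(M0) = log10(7.9 x 10^22) = 22.8976
Mw = 2/3 * (22.8976 - 9.1)
= 2/3 * 13.7976
= 9.2

9.2


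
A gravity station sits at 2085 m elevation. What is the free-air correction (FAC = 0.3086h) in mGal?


FAC = 0.3086 * h
= 0.3086 * 2085
= 643.431 mGal

643.431


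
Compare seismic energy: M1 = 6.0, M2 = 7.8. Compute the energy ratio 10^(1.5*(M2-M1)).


M2 - M1 = 7.8 - 6.0 = 1.8
1.5 * 1.8 = 2.7
ratio = 10^2.7 = 501.19

501.19


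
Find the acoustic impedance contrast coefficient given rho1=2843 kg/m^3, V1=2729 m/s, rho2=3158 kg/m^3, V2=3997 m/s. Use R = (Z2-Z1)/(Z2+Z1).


Z1 = 2843 * 2729 = 7758547
Z2 = 3158 * 3997 = 12622526
R = (12622526 - 7758547) / (12622526 + 7758547) = 4863979 / 20381073 = 0.2387

0.2387


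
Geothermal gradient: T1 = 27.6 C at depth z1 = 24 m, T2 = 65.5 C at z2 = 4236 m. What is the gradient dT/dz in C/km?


dT = 65.5 - 27.6 = 37.9 C
dz = 4236 - 24 = 4212 m
gradient = dT/dz * 1000 = 37.9/4212 * 1000 = 8.9981 C/km

8.9981


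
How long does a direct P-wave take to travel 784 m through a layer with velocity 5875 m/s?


t = x / V
= 784 / 5875
= 0.1334 s

0.1334


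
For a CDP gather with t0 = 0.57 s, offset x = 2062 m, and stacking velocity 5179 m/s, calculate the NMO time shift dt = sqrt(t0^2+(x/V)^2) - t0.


x/Vnmo = 2062/5179 = 0.398146
(x/Vnmo)^2 = 0.158521
t0^2 = 0.3249
sqrt(0.3249 + 0.158521) = 0.695284
dt = 0.695284 - 0.57 = 0.125284

0.125284


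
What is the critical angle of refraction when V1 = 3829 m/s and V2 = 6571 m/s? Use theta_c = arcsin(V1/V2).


V1/V2 = 3829/6571 = 0.582712
theta_c = arcsin(0.582712) = 35.6415 degrees

35.6415


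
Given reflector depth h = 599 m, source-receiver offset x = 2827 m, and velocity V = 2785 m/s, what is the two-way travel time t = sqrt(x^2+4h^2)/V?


x^2 + 4h^2 = 2827^2 + 4*599^2 = 7991929 + 1435204 = 9427133
sqrt(9427133) = 3070.3637
t = 3070.3637 / 2785 = 1.1025 s

1.1025


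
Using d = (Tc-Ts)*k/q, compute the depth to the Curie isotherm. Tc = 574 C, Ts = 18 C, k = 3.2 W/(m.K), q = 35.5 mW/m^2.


T_Curie - T_surf = 574 - 18 = 556 C
Convert q to W/m^2: 35.5 mW/m^2 = 0.0355 W/m^2
d = 556 * 3.2 / 0.0355 = 50118.31 m

50118.31


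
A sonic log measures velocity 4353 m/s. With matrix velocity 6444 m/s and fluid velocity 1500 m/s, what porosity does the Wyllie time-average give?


1/V - 1/Vm = 1/4353 - 1/6444 = 7.454e-05
1/Vf - 1/Vm = 1/1500 - 1/6444 = 0.00051148
phi = 7.454e-05 / 0.00051148 = 0.1457

0.1457


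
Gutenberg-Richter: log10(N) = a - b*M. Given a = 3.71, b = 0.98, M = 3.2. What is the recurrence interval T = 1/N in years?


log10(N) = 3.71 - 0.98*3.2 = 0.574
N = 10^0.574 = 3.74973
T = 1/N = 1/3.74973 = 0.2667 years

0.2667


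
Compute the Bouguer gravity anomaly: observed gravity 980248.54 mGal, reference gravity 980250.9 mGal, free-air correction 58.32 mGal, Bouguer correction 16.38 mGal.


BA = g_obs - g_ref + FAC - BC
= 980248.54 - 980250.9 + 58.32 - 16.38
= 39.58 mGal

39.58


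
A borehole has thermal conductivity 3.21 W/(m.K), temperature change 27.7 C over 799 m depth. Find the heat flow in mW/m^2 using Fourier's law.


q = k * dT / dz * 1000
= 3.21 * 27.7 / 799 * 1000
= 0.111285 * 1000
= 111.2854 mW/m^2

111.2854


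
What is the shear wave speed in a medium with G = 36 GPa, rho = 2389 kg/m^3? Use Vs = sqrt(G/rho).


Convert G to Pa: G = 36e9 Pa
Compute G/rho = 36e9 / 2389 = 15069066.555
Vs = sqrt(15069066.555) = 3881.89 m/s

3881.89


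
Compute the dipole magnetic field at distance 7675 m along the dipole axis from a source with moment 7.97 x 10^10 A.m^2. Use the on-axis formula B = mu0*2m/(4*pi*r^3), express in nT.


m = 7.97 x 10^10 = 79700000000 A.m^2
2m = 159400000000 A.m^2
r^3 = 7675^3 = 452100671875
B = (4pi*10^-7) * 159400000000 / (4*pi * 452100671875) * 1e9
= 200307.947593 / 5681264597782.04 * 1e9
= 35.2576 nT

35.2576


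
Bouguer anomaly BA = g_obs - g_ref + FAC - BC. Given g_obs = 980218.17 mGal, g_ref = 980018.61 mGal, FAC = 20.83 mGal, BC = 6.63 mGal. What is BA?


BA = g_obs - g_ref + FAC - BC
= 980218.17 - 980018.61 + 20.83 - 6.63
= 213.76 mGal

213.76


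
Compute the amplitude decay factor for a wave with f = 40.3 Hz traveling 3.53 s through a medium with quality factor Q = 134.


pi*f*t/Q = pi*40.3*3.53/134 = 3.335223
A/A0 = exp(-3.335223) = 0.035607

0.035607


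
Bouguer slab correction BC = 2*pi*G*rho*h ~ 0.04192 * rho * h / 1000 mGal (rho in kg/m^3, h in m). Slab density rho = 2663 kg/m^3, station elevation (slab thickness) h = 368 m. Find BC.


BC = 0.04192 * rho * h / 1000
= 0.04192 * 2663 * 368 / 1000
= 41.0809 mGal

41.0809


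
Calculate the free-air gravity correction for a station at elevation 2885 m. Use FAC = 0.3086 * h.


FAC = 0.3086 * h
= 0.3086 * 2885
= 890.311 mGal

890.311


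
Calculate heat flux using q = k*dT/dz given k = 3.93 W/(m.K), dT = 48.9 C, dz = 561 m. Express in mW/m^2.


q = k * dT / dz * 1000
= 3.93 * 48.9 / 561 * 1000
= 0.342561 * 1000
= 342.5615 mW/m^2

342.5615


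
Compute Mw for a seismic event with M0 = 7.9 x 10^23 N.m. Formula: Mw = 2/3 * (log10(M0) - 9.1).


log10(M0) = log10(7.9 x 10^23) = 23.8976
Mw = 2/3 * (23.8976 - 9.1)
= 2/3 * 14.7976
= 9.87

9.87


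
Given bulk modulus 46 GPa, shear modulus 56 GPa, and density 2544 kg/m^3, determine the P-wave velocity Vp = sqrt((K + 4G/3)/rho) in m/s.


First compute the effective modulus:
K + 4G/3 = 46e9 + 4*56e9/3 = 120666666666.67 Pa
Then divide by density:
120666666666.67 / 2544 = 47431865.8281 Pa/(kg/m^3)
Take the square root:
Vp = sqrt(47431865.8281) = 6887.08 m/s

6887.08


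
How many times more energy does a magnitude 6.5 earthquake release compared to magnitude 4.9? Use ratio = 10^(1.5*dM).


M2 - M1 = 6.5 - 4.9 = 1.6
1.5 * 1.6 = 2.4
ratio = 10^2.4 = 251.19

251.19


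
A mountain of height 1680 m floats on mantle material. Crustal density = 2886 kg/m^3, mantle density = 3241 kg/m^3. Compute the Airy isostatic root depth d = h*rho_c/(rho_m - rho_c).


rho_m - rho_c = 3241 - 2886 = 355
d = 1680 * 2886 / 355
= 4848480 / 355
= 13657.69 m

13657.69


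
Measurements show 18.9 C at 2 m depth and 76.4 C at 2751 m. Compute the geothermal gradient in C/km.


dT = 76.4 - 18.9 = 57.5 C
dz = 2751 - 2 = 2749 m
gradient = dT/dz * 1000 = 57.5/2749 * 1000 = 20.9167 C/km

20.9167


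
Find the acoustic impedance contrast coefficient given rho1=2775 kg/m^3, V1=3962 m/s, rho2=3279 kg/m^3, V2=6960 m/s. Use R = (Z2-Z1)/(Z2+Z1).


Z1 = 2775 * 3962 = 10994550
Z2 = 3279 * 6960 = 22821840
R = (22821840 - 10994550) / (22821840 + 10994550) = 11827290 / 33816390 = 0.3498

0.3498


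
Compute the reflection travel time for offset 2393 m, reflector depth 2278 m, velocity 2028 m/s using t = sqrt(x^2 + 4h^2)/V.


x^2 + 4h^2 = 2393^2 + 4*2278^2 = 5726449 + 20757136 = 26483585
sqrt(26483585) = 5146.2205
t = 5146.2205 / 2028 = 2.5376 s

2.5376


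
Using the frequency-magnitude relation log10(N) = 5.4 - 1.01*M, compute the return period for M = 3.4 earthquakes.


log10(N) = 5.4 - 1.01*3.4 = 1.966
N = 10^1.966 = 92.469817
T = 1/N = 1/92.469817 = 0.0108 years

0.0108


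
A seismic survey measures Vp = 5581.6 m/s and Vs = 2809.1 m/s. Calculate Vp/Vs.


Vp/Vs = 5581.6 / 2809.1
= 1.987

1.987


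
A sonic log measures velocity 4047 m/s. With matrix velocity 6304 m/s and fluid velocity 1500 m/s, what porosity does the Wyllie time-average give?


1/V - 1/Vm = 1/4047 - 1/6304 = 8.847e-05
1/Vf - 1/Vm = 1/1500 - 1/6304 = 0.00050804
phi = 8.847e-05 / 0.00050804 = 0.1741

0.1741


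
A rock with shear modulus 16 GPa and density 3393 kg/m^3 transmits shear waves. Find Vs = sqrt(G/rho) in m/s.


Convert G to Pa: G = 16e9 Pa
Compute G/rho = 16e9 / 3393 = 4715590.9225
Vs = sqrt(4715590.9225) = 2171.54 m/s

2171.54


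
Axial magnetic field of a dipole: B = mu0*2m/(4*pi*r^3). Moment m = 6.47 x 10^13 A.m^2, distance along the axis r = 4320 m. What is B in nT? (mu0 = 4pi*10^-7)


m = 6.47 x 10^13 = 64700000000000 A.m^2
2m = 129400000000000 A.m^2
r^3 = 4320^3 = 80621568000
B = (4pi*10^-7) * 129400000000000 / (4*pi * 80621568000) * 1e9
= 162608835.749808 / 1013120502998.76 * 1e9
= 160502.9562 nT

160502.9562


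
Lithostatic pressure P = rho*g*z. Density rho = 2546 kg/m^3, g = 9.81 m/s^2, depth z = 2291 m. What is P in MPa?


P = rho * g * z / 1e6
= 2546 * 9.81 * 2291 / 1e6
= 57220611.66 / 1e6
= 57.2206 MPa

57.2206


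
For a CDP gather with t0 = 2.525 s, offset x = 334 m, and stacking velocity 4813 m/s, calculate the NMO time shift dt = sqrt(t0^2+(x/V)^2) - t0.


x/Vnmo = 334/4813 = 0.069395
(x/Vnmo)^2 = 0.004816
t0^2 = 6.375625
sqrt(6.375625 + 0.004816) = 2.525953
dt = 2.525953 - 2.525 = 0.000953

9.530000e-04


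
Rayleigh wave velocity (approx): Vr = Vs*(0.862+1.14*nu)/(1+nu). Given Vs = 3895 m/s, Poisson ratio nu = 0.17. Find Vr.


Numerator factor = 0.862 + 1.14*0.17 = 1.0558
Denominator = 1 + 0.17 = 1.17
Vr = 3895 * 1.0558 / 1.17 = 3514.82 m/s

3514.82


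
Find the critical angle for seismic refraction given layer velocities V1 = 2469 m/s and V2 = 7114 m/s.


V1/V2 = 2469/7114 = 0.347062
theta_c = arcsin(0.347062) = 20.3077 degrees

20.3077


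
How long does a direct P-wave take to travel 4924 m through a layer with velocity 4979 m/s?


t = x / V
= 4924 / 4979
= 0.989 s

0.989


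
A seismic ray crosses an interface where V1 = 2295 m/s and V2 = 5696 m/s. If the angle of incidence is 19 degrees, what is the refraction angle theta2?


sin(theta1) = sin(19 deg) = 0.325568
sin(theta2) = V2/V1 * sin(theta1) = 5696/2295 * 0.325568 = 0.808033
theta2 = arcsin(0.808033) = 53.9042 degrees

53.9042


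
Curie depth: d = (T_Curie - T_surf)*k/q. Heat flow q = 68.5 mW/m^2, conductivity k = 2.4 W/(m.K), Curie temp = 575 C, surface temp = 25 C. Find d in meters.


T_Curie - T_surf = 575 - 25 = 550 C
Convert q to W/m^2: 68.5 mW/m^2 = 0.0685 W/m^2
d = 550 * 2.4 / 0.0685 = 19270.07 m

19270.07


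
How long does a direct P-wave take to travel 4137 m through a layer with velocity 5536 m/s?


t = x / V
= 4137 / 5536
= 0.7473 s

0.7473


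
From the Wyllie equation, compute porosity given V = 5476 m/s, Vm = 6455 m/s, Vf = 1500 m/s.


1/V - 1/Vm = 1/5476 - 1/6455 = 2.77e-05
1/Vf - 1/Vm = 1/1500 - 1/6455 = 0.00051175
phi = 2.77e-05 / 0.00051175 = 0.0541

0.0541


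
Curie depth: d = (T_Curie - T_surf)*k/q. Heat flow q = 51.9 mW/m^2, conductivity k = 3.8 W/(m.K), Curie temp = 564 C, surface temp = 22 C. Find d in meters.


T_Curie - T_surf = 564 - 22 = 542 C
Convert q to W/m^2: 51.9 mW/m^2 = 0.0519 W/m^2
d = 542 * 3.8 / 0.0519 = 39684.01 m

39684.01


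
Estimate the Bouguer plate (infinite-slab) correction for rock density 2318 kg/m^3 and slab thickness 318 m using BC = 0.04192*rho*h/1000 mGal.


BC = 0.04192 * rho * h / 1000
= 0.04192 * 2318 * 318 / 1000
= 30.9002 mGal

30.9002


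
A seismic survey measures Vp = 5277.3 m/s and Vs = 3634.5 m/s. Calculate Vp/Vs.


Vp/Vs = 5277.3 / 3634.5
= 1.452

1.452


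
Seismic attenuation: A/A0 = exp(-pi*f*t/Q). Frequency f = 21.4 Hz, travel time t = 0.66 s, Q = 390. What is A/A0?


pi*f*t/Q = pi*21.4*0.66/390 = 0.113774
A/A0 = exp(-0.113774) = 0.89246

0.89246


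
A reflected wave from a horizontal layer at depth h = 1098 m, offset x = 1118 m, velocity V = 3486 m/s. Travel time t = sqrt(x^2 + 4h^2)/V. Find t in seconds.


x^2 + 4h^2 = 1118^2 + 4*1098^2 = 1249924 + 4822416 = 6072340
sqrt(6072340) = 2464.2118
t = 2464.2118 / 3486 = 0.7069 s

0.7069


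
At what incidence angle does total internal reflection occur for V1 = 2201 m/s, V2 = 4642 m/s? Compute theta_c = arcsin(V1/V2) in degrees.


V1/V2 = 2201/4642 = 0.474149
theta_c = arcsin(0.474149) = 28.304 degrees

28.304
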